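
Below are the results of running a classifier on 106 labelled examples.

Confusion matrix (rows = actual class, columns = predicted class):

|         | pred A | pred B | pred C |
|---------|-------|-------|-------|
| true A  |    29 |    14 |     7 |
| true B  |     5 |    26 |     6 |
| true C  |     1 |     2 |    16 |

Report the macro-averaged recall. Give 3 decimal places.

0.708

Per-class recall (TP/(TP+FN)):
  A: TP=29, FN=14+7=21 → 29/50 = 0.5800
  B: TP=26, FN=5+6=11 → 26/37 = 0.7027
  C: TP=16, FN=1+2=3 → 16/19 = 0.8421
Macro-recall = mean = (0.5800 + 0.7027 + 0.8421) / 3 = 0.708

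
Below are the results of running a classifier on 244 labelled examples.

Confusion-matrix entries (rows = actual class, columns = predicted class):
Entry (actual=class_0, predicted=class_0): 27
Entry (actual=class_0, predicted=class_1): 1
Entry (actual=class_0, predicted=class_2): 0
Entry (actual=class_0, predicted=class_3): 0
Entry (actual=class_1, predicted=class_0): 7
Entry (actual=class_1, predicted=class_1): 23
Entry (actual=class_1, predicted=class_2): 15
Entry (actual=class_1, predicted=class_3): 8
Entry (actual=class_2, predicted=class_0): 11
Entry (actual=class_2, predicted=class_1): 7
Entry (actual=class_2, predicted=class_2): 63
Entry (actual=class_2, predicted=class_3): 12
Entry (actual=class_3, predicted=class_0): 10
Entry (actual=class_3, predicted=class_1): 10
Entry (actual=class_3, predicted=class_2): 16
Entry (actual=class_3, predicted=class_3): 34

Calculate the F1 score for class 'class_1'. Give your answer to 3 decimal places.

0.489

Treat 'class_1' as positive and all other classes as negative.
F1 score = 2·TP/(2·TP+FP+FN).
class_1: TP=23, FP=1+7+10=18, FN=7+15+8=30 → 46/94 = 0.4894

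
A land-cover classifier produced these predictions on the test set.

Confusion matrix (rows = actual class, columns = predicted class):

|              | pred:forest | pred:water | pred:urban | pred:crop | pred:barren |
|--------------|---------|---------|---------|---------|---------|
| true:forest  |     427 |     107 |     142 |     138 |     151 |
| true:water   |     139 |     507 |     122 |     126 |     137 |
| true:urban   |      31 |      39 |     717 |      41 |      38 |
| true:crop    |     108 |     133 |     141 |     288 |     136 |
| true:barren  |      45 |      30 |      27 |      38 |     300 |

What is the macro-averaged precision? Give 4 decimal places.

Per-class precision (TP/(TP+FP)):
  forest: TP=427, FP=139+31+108+45=323 → 427/750 = 0.56933
  water: TP=507, FP=107+39+133+30=309 → 507/816 = 0.62132
  urban: TP=717, FP=142+122+141+27=432 → 717/1149 = 0.62402
  crop: TP=288, FP=138+126+41+38=343 → 288/631 = 0.45642
  barren: TP=300, FP=151+137+38+136=462 → 300/762 = 0.39370
Macro-precision = mean = (0.56933 + 0.62132 + 0.62402 + 0.45642 + 0.39370) / 5 = 0.5330

0.5330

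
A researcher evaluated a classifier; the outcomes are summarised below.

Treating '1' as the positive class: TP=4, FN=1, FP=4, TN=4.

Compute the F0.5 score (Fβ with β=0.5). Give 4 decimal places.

Fβ = (1+β²)·TP / ((1+β²)·TP + β²·FN + FP), with β²=1/4
= 1.25·4 / (1.25·4 + 0.25·1 + 4) = 0.5405

0.5405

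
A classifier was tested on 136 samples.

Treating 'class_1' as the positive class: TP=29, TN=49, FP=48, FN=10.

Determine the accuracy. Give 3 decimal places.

0.574

Accuracy = (TP+TN)/N = (29+49)/136 = 0.574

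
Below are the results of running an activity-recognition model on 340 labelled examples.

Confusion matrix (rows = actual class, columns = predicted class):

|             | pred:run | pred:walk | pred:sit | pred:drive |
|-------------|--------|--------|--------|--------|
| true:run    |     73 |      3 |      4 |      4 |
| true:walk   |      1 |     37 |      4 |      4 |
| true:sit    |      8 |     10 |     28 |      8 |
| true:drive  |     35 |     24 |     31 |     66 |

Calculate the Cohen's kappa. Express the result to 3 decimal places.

0.462

Observed agreement pₒ = trace/N = 204/340 = 0.6000
Expected agreement pₑ = Σ (rowᵢ·colᵢ)/N² = (84·117 + 46·74 + 54·67 + 156·82)/340² = 0.2564
κ = (pₒ − pₑ)/(1 − pₑ) = (0.6000 − 0.2564)/(1 − 0.2564) = 0.462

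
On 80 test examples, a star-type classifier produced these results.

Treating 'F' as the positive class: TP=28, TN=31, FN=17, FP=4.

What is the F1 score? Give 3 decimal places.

0.727

Precision = TP/(TP+FP) = 28/32 = 0.8750
Recall = TP/(TP+FN) = 28/45 = 0.6222
F1 = 2·TP/(2·TP+FP+FN) = 56/77 = 0.727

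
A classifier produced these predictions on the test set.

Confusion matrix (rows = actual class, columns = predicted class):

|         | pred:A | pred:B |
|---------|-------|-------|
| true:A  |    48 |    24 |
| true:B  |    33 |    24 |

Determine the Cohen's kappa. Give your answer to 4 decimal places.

Observed agreement pₒ = trace/N = 72/129 = 0.55814
Expected agreement pₑ = Σ (rowᵢ·colᵢ)/N² = (72·81 + 57·48)/129² = 0.51487
κ = (pₒ − pₑ)/(1 − pₑ) = (0.55814 − 0.51487)/(1 − 0.51487) = 0.0892

0.0892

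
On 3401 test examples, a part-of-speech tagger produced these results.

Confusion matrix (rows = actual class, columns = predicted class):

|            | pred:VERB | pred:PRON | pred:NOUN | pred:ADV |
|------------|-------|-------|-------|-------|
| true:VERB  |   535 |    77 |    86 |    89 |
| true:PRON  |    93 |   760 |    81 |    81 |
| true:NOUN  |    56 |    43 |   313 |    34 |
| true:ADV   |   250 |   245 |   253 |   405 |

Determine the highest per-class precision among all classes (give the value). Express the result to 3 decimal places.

0.676

Per-class precision (TP/(TP+FP)):
  VERB: TP=535, FP=93+56+250=399 → 535/934 = 0.5728
  PRON: TP=760, FP=77+43+245=365 → 760/1125 = 0.6756
  NOUN: TP=313, FP=86+81+253=420 → 313/733 = 0.4270
  ADV: TP=405, FP=89+81+34=204 → 405/609 = 0.6650
Highest is class 'PRON' with precision = 0.676.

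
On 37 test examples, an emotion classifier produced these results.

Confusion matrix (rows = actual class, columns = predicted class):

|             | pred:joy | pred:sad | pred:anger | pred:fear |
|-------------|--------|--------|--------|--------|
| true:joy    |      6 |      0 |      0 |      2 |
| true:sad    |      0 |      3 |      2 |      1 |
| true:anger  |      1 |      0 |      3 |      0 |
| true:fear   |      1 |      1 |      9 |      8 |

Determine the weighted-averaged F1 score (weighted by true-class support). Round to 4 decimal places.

Per-class F1 score (2·TP/(2·TP+FP+FN)):
  joy: TP=6, FP=0+1+1=2, FN=0+0+2=2 → 12/16 = 0.75000
  sad: TP=3, FP=0+0+1=1, FN=0+2+1=3 → 6/10 = 0.60000
  anger: TP=3, FP=0+2+9=11, FN=1+0+0=1 → 6/18 = 0.33333
  fear: TP=8, FP=2+1+0=3, FN=1+1+9=11 → 16/30 = 0.53333
Weighted-F1 score = Σ (supportᵢ/N)·F1 scoreᵢ with N=37: (8/37)·0.75000 + (6/37)·0.60000 + (4/37)·0.33333 + (19/37)·0.53333 = 0.5694

0.5694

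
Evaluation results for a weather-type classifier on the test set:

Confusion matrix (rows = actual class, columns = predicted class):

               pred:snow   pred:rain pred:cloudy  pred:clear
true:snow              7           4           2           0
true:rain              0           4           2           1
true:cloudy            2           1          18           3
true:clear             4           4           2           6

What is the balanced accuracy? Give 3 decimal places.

Balanced accuracy = mean of per-class recall.
  snow: recall = 7/13 = 0.5385
  rain: recall = 4/7 = 0.5714
  cloudy: recall = 18/24 = 0.7500
  clear: recall = 6/16 = 0.3750
Mean = (0.5385 + 0.5714 + 0.7500 + 0.3750) / 4 = 0.559

0.559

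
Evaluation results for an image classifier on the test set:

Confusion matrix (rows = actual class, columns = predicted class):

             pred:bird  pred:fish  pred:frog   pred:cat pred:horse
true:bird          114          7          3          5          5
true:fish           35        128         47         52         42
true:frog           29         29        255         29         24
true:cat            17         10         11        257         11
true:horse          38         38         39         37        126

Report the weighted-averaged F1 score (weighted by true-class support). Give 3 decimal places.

Per-class F1 score (2·TP/(2·TP+FP+FN)):
  bird: TP=114, FP=35+29+17+38=119, FN=7+3+5+5=20 → 228/367 = 0.6213
  fish: TP=128, FP=7+29+10+38=84, FN=35+47+52+42=176 → 256/516 = 0.4961
  frog: TP=255, FP=3+47+11+39=100, FN=29+29+29+24=111 → 510/721 = 0.7074
  cat: TP=257, FP=5+52+29+37=123, FN=17+10+11+11=49 → 514/686 = 0.7493
  horse: TP=126, FP=5+42+24+11=82, FN=38+38+39+37=152 → 252/486 = 0.5185
Weighted-F1 score = Σ (supportᵢ/N)·F1 scoreᵢ with N=1388: (134/1388)·0.6213 + (304/1388)·0.4961 + (366/1388)·0.7074 + (306/1388)·0.7493 + (278/1388)·0.5185 = 0.624

0.624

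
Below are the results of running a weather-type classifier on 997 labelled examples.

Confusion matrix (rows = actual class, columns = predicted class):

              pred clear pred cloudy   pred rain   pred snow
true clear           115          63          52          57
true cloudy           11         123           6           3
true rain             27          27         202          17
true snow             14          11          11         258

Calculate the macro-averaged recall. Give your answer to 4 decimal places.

0.7196

Per-class recall (TP/(TP+FN)):
  clear: TP=115, FN=63+52+57=172 → 115/287 = 0.40070
  cloudy: TP=123, FN=11+6+3=20 → 123/143 = 0.86014
  rain: TP=202, FN=27+27+17=71 → 202/273 = 0.73993
  snow: TP=258, FN=14+11+11=36 → 258/294 = 0.87755
Macro-recall = mean = (0.40070 + 0.86014 + 0.73993 + 0.87755) / 4 = 0.7196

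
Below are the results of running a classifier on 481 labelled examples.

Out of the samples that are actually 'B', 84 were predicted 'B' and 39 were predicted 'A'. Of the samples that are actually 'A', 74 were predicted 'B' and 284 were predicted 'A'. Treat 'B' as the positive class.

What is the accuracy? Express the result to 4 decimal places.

Accuracy = (TP+TN)/N = (84+284)/481 = 0.7651

0.7651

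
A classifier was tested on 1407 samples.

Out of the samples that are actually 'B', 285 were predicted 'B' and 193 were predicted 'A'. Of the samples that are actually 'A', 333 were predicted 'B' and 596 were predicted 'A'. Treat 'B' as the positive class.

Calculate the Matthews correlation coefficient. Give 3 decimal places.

MCC = (TP·TN − FP·FN) / √((TP+FP)(TP+FN)(TN+FP)(TN+FN))
Numerator = 285·596 − 333·193 = 105591
Denominator = √(618·478·929·789) = √216525519324 = 465323.0269
MCC = 105591 / 465323.0269 = 0.227

0.227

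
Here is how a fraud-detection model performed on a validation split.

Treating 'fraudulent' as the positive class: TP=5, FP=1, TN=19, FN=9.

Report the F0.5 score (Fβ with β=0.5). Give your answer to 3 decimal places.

Fβ = (1+β²)·TP / ((1+β²)·TP + β²·FN + FP), with β²=1/4
= 1.25·5 / (1.25·5 + 0.25·9 + 1) = 0.658

0.658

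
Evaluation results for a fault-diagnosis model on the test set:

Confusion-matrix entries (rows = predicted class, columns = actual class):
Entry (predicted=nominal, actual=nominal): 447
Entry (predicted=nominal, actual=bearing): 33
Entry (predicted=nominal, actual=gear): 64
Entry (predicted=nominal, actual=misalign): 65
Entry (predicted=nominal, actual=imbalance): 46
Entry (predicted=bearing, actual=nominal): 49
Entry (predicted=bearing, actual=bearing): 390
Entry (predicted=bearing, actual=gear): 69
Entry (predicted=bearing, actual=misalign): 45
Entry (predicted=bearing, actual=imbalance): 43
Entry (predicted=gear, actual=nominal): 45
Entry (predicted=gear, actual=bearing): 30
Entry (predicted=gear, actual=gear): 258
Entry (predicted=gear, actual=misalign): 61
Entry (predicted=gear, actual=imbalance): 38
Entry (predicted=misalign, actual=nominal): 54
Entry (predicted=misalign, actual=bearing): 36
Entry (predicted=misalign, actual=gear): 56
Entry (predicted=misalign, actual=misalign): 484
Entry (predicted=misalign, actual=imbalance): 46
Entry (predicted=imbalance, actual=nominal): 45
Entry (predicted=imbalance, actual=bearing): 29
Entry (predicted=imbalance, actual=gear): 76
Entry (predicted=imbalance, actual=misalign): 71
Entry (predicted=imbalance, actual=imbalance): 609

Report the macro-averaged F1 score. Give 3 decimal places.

Per-class F1 score (2·TP/(2·TP+FP+FN)):
  nominal: TP=447, FP=33+64+65+46=208, FN=49+45+54+45=193 → 894/1295 = 0.6903
  bearing: TP=390, FP=49+69+45+43=206, FN=33+30+36+29=128 → 780/1114 = 0.7002
  gear: TP=258, FP=45+30+61+38=174, FN=64+69+56+76=265 → 516/955 = 0.5403
  misalign: TP=484, FP=54+36+56+46=192, FN=65+45+61+71=242 → 968/1402 = 0.6904
  imbalance: TP=609, FP=45+29+76+71=221, FN=46+43+38+46=173 → 1218/1612 = 0.7556
Macro-F1 score = mean = (0.6903 + 0.7002 + 0.5403 + 0.6904 + 0.7556) / 5 = 0.675

0.675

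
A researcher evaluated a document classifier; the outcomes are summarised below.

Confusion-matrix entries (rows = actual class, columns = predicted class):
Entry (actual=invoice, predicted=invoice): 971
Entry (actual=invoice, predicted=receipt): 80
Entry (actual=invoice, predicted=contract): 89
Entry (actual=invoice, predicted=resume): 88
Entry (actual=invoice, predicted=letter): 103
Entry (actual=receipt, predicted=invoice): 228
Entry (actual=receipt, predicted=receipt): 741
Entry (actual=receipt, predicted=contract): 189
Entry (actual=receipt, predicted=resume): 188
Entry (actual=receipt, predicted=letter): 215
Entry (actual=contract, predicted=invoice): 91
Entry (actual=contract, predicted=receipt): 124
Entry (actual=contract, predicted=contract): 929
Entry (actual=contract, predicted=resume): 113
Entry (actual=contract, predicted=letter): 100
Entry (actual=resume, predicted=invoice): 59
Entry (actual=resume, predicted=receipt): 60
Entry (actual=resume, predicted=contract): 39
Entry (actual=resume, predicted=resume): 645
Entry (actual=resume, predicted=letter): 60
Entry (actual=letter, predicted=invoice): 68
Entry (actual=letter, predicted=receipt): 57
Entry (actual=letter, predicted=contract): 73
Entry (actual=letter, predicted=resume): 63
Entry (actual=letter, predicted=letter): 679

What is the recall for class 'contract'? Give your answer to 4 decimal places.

Take TP from the diagonal, FP from the rest of the 'contract' prediction marginal, FN from the rest of the 'contract' actual marginal.
recall = TP/(TP+FN).
contract: TP=929, FN=91+124+113+100=428 → 929/1357 = 0.68460

0.6846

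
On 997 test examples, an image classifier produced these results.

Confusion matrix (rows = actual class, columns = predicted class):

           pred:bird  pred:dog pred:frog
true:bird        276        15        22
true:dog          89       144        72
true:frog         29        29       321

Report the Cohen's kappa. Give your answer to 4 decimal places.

Observed agreement pₒ = trace/N = 741/997 = 0.74323
Expected agreement pₑ = Σ (rowᵢ·colᵢ)/N² = (313·394 + 305·188 + 379·415)/997² = 0.33998
κ = (pₒ − pₑ)/(1 − pₑ) = (0.74323 − 0.33998)/(1 − 0.33998) = 0.6110

0.6110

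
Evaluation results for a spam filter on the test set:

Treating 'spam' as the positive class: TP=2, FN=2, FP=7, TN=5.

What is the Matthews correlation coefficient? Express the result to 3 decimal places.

MCC = (TP·TN − FP·FN) / √((TP+FP)(TP+FN)(TN+FP)(TN+FN))
Numerator = 2·5 − 7·2 = -4
Denominator = √(9·4·12·7) = √3024 = 54.9909
MCC = -4 / 54.9909 = -0.073

-0.073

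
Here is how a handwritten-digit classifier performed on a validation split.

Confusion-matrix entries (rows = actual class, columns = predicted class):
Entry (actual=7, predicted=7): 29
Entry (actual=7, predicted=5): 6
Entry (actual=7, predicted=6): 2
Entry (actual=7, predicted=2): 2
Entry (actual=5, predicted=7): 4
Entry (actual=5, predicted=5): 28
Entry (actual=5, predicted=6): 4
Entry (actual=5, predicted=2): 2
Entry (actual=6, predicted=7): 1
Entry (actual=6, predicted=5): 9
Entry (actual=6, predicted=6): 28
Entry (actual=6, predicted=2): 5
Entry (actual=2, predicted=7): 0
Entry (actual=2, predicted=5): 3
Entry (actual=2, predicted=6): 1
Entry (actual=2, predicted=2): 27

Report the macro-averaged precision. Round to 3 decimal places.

0.753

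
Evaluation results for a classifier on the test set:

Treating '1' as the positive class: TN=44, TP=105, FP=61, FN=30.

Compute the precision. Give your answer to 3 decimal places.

0.633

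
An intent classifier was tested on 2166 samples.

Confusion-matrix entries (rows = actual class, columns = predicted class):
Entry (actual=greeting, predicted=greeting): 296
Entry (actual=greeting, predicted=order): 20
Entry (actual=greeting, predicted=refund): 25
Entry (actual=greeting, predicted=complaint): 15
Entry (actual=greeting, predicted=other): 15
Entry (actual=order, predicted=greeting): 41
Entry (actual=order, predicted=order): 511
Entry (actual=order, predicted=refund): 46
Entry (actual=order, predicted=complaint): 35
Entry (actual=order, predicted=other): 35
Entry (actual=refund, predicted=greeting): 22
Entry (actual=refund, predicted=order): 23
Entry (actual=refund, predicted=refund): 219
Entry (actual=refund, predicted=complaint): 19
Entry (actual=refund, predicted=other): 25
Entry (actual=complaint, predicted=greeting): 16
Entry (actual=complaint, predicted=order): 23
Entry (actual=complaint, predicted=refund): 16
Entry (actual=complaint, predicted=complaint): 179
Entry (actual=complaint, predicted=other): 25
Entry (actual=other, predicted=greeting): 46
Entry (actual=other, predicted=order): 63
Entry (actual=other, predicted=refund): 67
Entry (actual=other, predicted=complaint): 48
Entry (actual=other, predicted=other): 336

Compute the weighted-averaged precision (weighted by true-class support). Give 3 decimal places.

0.722

Per-class precision (TP/(TP+FP)):
  greeting: TP=296, FP=41+22+16+46=125 → 296/421 = 0.7031
  order: TP=511, FP=20+23+23+63=129 → 511/640 = 0.7984
  refund: TP=219, FP=25+46+16+67=154 → 219/373 = 0.5871
  complaint: TP=179, FP=15+35+19+48=117 → 179/296 = 0.6047
  other: TP=336, FP=15+35+25+25=100 → 336/436 = 0.7706
Weighted-precision = Σ (supportᵢ/N)·precisionᵢ with N=2166: (371/2166)·0.7031 + (668/2166)·0.7984 + (308/2166)·0.5871 + (259/2166)·0.6047 + (560/2166)·0.7706 = 0.722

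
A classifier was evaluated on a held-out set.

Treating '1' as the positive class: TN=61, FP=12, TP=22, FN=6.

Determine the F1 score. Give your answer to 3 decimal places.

0.710

Precision = TP/(TP+FP) = 22/34 = 0.6471
Recall = TP/(TP+FN) = 22/28 = 0.7857
F1 = 2·TP/(2·TP+FP+FN) = 44/62 = 0.710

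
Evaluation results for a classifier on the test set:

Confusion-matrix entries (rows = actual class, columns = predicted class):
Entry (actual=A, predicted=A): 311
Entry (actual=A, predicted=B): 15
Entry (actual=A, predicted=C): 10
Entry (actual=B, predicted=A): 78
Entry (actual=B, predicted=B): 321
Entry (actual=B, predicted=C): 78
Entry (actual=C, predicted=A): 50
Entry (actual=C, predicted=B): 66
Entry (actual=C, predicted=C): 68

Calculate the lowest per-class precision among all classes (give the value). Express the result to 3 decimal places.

0.436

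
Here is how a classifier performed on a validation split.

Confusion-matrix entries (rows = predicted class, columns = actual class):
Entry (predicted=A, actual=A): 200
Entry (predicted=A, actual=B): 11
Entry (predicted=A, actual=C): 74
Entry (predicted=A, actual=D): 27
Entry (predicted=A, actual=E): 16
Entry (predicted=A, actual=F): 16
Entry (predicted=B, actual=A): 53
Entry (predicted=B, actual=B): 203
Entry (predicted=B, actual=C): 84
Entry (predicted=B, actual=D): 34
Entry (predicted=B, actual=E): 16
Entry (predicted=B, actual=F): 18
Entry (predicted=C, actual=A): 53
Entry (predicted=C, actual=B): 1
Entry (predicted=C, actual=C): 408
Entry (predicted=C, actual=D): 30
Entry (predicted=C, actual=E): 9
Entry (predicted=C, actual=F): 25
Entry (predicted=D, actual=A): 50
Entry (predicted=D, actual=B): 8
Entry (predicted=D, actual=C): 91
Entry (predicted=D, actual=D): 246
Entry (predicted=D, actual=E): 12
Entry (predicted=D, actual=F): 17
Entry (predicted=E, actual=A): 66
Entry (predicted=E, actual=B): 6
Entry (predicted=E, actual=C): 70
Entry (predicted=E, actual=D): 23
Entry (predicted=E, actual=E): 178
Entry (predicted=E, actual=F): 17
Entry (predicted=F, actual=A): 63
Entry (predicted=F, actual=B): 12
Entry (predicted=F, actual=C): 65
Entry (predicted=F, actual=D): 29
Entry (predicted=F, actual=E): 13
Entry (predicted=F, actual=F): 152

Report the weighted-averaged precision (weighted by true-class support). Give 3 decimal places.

0.615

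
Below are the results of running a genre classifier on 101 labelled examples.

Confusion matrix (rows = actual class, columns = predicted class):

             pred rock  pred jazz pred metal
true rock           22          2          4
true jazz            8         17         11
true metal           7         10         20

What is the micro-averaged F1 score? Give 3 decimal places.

0.584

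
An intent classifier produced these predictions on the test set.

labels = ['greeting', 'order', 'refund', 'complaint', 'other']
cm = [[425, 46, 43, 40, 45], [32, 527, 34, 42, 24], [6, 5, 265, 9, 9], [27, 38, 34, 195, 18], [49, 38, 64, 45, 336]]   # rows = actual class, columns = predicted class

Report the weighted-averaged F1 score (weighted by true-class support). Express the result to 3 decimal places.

0.730

Per-class F1 score (2·TP/(2·TP+FP+FN)):
  greeting: TP=425, FP=32+6+27+49=114, FN=46+43+40+45=174 → 850/1138 = 0.7469
  order: TP=527, FP=46+5+38+38=127, FN=32+34+42+24=132 → 1054/1313 = 0.8027
  refund: TP=265, FP=43+34+34+64=175, FN=6+5+9+9=29 → 530/734 = 0.7221
  complaint: TP=195, FP=40+42+9+45=136, FN=27+38+34+18=117 → 390/643 = 0.6065
  other: TP=336, FP=45+24+9+18=96, FN=49+38+64+45=196 → 672/964 = 0.6971
Weighted-F1 score = Σ (supportᵢ/N)·F1 scoreᵢ with N=2396: (599/2396)·0.7469 + (659/2396)·0.8027 + (294/2396)·0.7221 + (312/2396)·0.6065 + (532/2396)·0.6971 = 0.730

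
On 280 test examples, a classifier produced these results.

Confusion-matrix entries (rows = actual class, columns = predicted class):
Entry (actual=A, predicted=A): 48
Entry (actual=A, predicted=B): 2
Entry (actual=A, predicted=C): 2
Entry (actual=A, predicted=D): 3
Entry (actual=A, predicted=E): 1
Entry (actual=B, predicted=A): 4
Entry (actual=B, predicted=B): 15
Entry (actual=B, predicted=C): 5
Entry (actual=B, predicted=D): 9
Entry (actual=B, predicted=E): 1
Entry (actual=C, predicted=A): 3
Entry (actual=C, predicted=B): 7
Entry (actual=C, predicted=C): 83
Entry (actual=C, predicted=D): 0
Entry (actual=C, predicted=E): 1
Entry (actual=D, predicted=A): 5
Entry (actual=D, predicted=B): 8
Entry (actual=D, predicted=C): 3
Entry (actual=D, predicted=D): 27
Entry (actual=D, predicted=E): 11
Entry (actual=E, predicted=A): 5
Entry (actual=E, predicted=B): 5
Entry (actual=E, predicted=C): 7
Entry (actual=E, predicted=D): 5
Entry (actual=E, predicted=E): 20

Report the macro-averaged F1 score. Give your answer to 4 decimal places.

0.6298

Per-class F1 score (2·TP/(2·TP+FP+FN)):
  A: TP=48, FP=4+3+5+5=17, FN=2+2+3+1=8 → 96/121 = 0.79339
  B: TP=15, FP=2+7+8+5=22, FN=4+5+9+1=19 → 30/71 = 0.42254
  C: TP=83, FP=2+5+3+7=17, FN=3+7+0+1=11 → 166/194 = 0.85567
  D: TP=27, FP=3+9+0+5=17, FN=5+8+3+11=27 → 54/98 = 0.55102
  E: TP=20, FP=1+1+1+11=14, FN=5+5+7+5=22 → 40/76 = 0.52632
Macro-F1 score = mean = (0.79339 + 0.42254 + 0.85567 + 0.55102 + 0.52632) / 5 = 0.6298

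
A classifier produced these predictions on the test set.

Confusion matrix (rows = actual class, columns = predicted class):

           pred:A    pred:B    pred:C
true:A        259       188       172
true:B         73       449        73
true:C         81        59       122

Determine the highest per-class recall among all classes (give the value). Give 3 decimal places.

Per-class recall (TP/(TP+FN)):
  A: TP=259, FN=188+172=360 → 259/619 = 0.4184
  B: TP=449, FN=73+73=146 → 449/595 = 0.7546
  C: TP=122, FN=81+59=140 → 122/262 = 0.4656
Highest is class 'B' with recall = 0.755.

0.755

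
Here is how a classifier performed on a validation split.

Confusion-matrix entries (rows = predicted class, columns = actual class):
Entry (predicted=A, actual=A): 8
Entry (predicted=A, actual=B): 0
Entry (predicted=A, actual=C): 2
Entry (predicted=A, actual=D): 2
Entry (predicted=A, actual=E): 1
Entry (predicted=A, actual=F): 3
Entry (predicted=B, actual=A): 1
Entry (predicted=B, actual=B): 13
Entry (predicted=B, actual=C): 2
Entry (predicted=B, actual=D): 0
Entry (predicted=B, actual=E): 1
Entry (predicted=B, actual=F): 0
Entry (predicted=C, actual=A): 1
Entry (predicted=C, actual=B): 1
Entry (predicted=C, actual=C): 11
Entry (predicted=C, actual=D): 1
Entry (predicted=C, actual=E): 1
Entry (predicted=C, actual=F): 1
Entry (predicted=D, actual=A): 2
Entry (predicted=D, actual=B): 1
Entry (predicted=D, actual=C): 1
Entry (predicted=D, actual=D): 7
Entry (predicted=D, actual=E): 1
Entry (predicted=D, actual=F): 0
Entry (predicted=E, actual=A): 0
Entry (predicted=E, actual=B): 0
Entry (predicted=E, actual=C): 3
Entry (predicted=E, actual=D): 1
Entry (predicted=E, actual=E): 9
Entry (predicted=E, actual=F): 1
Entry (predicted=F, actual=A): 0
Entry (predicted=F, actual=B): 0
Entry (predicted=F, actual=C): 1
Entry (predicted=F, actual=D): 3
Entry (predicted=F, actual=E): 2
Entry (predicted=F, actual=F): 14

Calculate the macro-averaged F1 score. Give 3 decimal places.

Per-class F1 score (2·TP/(2·TP+FP+FN)):
  A: TP=8, FP=0+2+2+1+3=8, FN=1+1+2+0+0=4 → 16/28 = 0.5714
  B: TP=13, FP=1+2+0+1+0=4, FN=0+1+1+0+0=2 → 26/32 = 0.8125
  C: TP=11, FP=1+1+1+1+1=5, FN=2+2+1+3+1=9 → 22/36 = 0.6111
  D: TP=7, FP=2+1+1+1+0=5, FN=2+0+1+1+3=7 → 14/26 = 0.5385
  E: TP=9, FP=0+0+3+1+1=5, FN=1+1+1+1+2=6 → 18/29 = 0.6207
  F: TP=14, FP=0+0+1+3+2=6, FN=3+0+1+0+1=5 → 28/39 = 0.7179
Macro-F1 score = mean = (0.5714 + 0.8125 + 0.6111 + 0.5385 + 0.6207 + 0.7179) / 6 = 0.645

0.645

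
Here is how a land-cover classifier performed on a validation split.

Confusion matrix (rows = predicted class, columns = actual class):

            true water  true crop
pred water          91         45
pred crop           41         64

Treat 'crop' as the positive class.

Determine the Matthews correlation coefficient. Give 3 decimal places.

MCC = (TP·TN − FP·FN) / √((TP+FP)(TP+FN)(TN+FP)(TN+FN))
Numerator = 64·91 − 41·45 = 3979
Denominator = √(105·109·132·136) = √205460640 = 14333.8983
MCC = 3979 / 14333.8983 = 0.278

0.278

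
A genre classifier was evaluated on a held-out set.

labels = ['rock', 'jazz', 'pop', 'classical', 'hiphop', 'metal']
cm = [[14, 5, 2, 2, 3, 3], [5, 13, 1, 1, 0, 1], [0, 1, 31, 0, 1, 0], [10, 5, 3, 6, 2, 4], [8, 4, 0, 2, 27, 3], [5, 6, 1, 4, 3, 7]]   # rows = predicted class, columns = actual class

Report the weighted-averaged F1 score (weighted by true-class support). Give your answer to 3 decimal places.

0.546

Per-class F1 score (2·TP/(2·TP+FP+FN)):
  rock: TP=14, FP=5+2+2+3+3=15, FN=5+0+10+8+5=28 → 28/71 = 0.3944
  jazz: TP=13, FP=5+1+1+0+1=8, FN=5+1+5+4+6=21 → 26/55 = 0.4727
  pop: TP=31, FP=0+1+0+1+0=2, FN=2+1+3+0+1=7 → 62/71 = 0.8732
  classical: TP=6, FP=10+5+3+2+4=24, FN=2+1+0+2+4=9 → 12/45 = 0.2667
  hiphop: TP=27, FP=8+4+0+2+3=17, FN=3+0+1+2+3=9 → 54/80 = 0.6750
  metal: TP=7, FP=5+6+1+4+3=19, FN=3+1+0+4+3=11 → 14/44 = 0.3182
Weighted-F1 score = Σ (supportᵢ/N)·F1 scoreᵢ with N=183: (42/183)·0.3944 + (34/183)·0.4727 + (38/183)·0.8732 + (15/183)·0.2667 + (36/183)·0.6750 + (18/183)·0.3182 = 0.546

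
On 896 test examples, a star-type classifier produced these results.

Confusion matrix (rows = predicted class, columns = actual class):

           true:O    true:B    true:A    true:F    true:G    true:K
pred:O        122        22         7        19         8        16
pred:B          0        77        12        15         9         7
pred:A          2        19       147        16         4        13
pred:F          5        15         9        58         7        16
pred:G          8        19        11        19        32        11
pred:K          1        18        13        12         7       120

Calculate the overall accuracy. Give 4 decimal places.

Accuracy = trace / total = (122+77+147+58+32+120=556) / 896 = 556/896 = 0.6205

0.6205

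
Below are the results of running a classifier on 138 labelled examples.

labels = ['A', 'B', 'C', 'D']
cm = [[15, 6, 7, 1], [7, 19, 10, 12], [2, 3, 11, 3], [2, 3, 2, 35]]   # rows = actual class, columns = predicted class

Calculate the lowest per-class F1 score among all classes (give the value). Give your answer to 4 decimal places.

0.4490

Per-class F1 score (2·TP/(2·TP+FP+FN)):
  A: TP=15, FP=7+2+2=11, FN=6+7+1=14 → 30/55 = 0.54545
  B: TP=19, FP=6+3+3=12, FN=7+10+12=29 → 38/79 = 0.48101
  C: TP=11, FP=7+10+2=19, FN=2+3+3=8 → 22/49 = 0.44898
  D: TP=35, FP=1+12+3=16, FN=2+3+2=7 → 70/93 = 0.75269
Lowest is class 'C' with F1 score = 0.4490.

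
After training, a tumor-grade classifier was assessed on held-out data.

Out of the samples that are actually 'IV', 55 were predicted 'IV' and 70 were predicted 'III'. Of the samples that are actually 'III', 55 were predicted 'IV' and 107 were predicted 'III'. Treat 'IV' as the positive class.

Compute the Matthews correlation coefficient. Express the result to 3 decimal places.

MCC = (TP·TN − FP·FN) / √((TP+FP)(TP+FN)(TN+FP)(TN+FN))
Numerator = 55·107 − 55·70 = 2035
Denominator = √(110·125·162·177) = √394267500 = 19856.1703
MCC = 2035 / 19856.1703 = 0.102

0.102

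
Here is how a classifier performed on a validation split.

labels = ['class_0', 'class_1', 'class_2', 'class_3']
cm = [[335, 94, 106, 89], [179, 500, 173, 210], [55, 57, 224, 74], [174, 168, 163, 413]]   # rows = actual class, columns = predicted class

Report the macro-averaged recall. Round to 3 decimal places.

0.501

Per-class recall (TP/(TP+FN)):
  class_0: TP=335, FN=94+106+89=289 → 335/624 = 0.5369
  class_1: TP=500, FN=179+173+210=562 → 500/1062 = 0.4708
  class_2: TP=224, FN=55+57+74=186 → 224/410 = 0.5463
  class_3: TP=413, FN=174+168+163=505 → 413/918 = 0.4499
Macro-recall = mean = (0.5369 + 0.4708 + 0.5463 + 0.4499) / 4 = 0.501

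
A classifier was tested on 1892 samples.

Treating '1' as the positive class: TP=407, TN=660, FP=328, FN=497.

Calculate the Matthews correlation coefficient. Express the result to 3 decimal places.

0.121

MCC = (TP·TN − FP·FN) / √((TP+FP)(TP+FN)(TN+FP)(TN+FN))
Numerator = 407·660 − 328·497 = 105604
Denominator = √(735·904·988·1157) = √759531995040 = 871511.3281
MCC = 105604 / 871511.3281 = 0.121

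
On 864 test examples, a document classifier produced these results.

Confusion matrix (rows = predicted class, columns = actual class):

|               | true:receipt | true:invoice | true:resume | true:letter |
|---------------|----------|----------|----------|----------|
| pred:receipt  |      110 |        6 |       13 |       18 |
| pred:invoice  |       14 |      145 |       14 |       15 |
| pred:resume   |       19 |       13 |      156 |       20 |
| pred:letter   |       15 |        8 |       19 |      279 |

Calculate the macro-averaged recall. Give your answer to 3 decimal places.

Per-class recall (TP/(TP+FN)):
  receipt: TP=110, FN=14+19+15=48 → 110/158 = 0.6962
  invoice: TP=145, FN=6+13+8=27 → 145/172 = 0.8430
  resume: TP=156, FN=13+14+19=46 → 156/202 = 0.7723
  letter: TP=279, FN=18+15+20=53 → 279/332 = 0.8404
Macro-recall = mean = (0.6962 + 0.8430 + 0.7723 + 0.8404) / 4 = 0.788

0.788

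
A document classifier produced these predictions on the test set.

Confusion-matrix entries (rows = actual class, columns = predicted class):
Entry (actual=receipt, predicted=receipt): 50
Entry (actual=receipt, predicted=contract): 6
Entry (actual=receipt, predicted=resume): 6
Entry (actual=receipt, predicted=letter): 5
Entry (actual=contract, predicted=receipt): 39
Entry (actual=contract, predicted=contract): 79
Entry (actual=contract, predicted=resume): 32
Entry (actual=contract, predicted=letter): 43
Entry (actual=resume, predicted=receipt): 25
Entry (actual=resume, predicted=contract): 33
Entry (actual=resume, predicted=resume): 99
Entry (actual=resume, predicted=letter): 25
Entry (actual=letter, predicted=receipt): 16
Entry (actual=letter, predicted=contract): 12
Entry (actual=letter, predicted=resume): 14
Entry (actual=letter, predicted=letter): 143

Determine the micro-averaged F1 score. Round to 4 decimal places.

Micro-averaging pools counts across classes: ΣTP=371, ΣFP=256, ΣFN=256.
Micro-F1 score = 2·TP/(2·TP+FP+FN) on pooled counts = 0.5917 (equals overall accuracy in single-label multiclass).

0.5917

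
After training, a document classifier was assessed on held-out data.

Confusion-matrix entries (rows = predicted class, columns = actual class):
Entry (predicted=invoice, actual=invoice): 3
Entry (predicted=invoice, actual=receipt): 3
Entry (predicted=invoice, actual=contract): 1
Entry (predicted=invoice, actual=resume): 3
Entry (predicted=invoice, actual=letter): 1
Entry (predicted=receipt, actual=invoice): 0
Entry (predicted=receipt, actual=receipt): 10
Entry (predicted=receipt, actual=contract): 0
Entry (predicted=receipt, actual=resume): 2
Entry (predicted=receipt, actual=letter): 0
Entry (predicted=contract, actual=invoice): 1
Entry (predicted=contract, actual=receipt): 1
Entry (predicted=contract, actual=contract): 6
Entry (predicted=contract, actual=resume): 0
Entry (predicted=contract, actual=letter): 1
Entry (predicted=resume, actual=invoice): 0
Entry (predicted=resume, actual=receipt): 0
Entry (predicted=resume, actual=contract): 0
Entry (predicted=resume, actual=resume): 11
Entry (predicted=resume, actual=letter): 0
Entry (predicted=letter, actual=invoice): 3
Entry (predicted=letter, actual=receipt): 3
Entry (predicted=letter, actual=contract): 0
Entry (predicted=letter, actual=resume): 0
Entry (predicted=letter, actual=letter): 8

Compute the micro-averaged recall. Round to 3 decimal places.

0.667

Micro-averaging pools counts across classes: ΣTP=38, ΣFP=19, ΣFN=19.
Micro-recall = TP/(TP+FN) on pooled counts = 0.667 (equals overall accuracy in single-label multiclass).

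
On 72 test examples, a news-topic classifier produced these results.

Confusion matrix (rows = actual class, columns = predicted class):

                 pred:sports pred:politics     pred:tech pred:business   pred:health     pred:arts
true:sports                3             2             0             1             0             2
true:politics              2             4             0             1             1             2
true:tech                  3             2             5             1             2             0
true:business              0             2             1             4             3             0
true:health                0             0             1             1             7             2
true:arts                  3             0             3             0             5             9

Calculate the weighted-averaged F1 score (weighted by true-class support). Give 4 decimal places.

0.4475

Per-class F1 score (2·TP/(2·TP+FP+FN)):
  sports: TP=3, FP=2+3+0+0+3=8, FN=2+0+1+0+2=5 → 6/19 = 0.31579
  politics: TP=4, FP=2+2+2+0+0=6, FN=2+0+1+1+2=6 → 8/20 = 0.40000
  tech: TP=5, FP=0+0+1+1+3=5, FN=3+2+1+2+0=8 → 10/23 = 0.43478
  business: TP=4, FP=1+1+1+1+0=4, FN=0+2+1+3+0=6 → 8/18 = 0.44444
  health: TP=7, FP=0+1+2+3+5=11, FN=0+0+1+1+2=4 → 14/29 = 0.48276
  arts: TP=9, FP=2+2+0+0+2=6, FN=3+0+3+0+5=11 → 18/35 = 0.51429
Weighted-F1 score = Σ (supportᵢ/N)·F1 scoreᵢ with N=72: (8/72)·0.31579 + (10/72)·0.40000 + (13/72)·0.43478 + (10/72)·0.44444 + (11/72)·0.48276 + (20/72)·0.51429 = 0.4475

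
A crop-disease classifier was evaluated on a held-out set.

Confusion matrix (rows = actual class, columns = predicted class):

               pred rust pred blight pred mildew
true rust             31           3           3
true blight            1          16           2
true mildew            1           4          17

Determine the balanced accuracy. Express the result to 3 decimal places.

Balanced accuracy = mean of per-class recall.
  rust: recall = 31/37 = 0.8378
  blight: recall = 16/19 = 0.8421
  mildew: recall = 17/22 = 0.7727
Mean = (0.8378 + 0.8421 + 0.7727) / 3 = 0.818

0.818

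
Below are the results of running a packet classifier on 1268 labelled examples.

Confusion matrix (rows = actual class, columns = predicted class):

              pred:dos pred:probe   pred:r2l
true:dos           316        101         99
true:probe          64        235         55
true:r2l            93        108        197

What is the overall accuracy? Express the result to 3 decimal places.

0.590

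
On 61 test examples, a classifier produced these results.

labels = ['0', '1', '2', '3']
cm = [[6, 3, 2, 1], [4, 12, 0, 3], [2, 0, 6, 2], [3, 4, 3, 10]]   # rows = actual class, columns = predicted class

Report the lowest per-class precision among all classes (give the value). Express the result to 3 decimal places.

Per-class precision (TP/(TP+FP)):
  0: TP=6, FP=4+2+3=9 → 6/15 = 0.4000
  1: TP=12, FP=3+0+4=7 → 12/19 = 0.6316
  2: TP=6, FP=2+0+3=5 → 6/11 = 0.5455
  3: TP=10, FP=1+3+2=6 → 10/16 = 0.6250
Lowest is class '0' with precision = 0.400.

0.400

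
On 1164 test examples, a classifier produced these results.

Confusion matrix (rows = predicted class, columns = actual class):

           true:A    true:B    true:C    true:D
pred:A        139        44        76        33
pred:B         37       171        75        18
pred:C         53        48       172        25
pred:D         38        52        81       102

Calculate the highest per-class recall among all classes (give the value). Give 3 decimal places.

0.573

Per-class recall (TP/(TP+FN)):
  A: TP=139, FN=37+53+38=128 → 139/267 = 0.5206
  B: TP=171, FN=44+48+52=144 → 171/315 = 0.5429
  C: TP=172, FN=76+75+81=232 → 172/404 = 0.4257
  D: TP=102, FN=33+18+25=76 → 102/178 = 0.5730
Highest is class 'D' with recall = 0.573.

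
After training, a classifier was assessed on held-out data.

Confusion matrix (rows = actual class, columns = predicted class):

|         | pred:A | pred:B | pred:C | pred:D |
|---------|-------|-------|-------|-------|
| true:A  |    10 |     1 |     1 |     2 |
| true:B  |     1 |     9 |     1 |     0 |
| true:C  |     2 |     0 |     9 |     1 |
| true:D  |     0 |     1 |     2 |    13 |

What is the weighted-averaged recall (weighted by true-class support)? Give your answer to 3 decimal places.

Per-class recall (TP/(TP+FN)):
  A: TP=10, FN=1+1+2=4 → 10/14 = 0.7143
  B: TP=9, FN=1+1+0=2 → 9/11 = 0.8182
  C: TP=9, FN=2+0+1=3 → 9/12 = 0.7500
  D: TP=13, FN=0+1+2=3 → 13/16 = 0.8125
Weighted-recall = Σ (supportᵢ/N)·recallᵢ with N=53: (14/53)·0.7143 + (11/53)·0.8182 + (12/53)·0.7500 + (16/53)·0.8125 = 0.774

0.774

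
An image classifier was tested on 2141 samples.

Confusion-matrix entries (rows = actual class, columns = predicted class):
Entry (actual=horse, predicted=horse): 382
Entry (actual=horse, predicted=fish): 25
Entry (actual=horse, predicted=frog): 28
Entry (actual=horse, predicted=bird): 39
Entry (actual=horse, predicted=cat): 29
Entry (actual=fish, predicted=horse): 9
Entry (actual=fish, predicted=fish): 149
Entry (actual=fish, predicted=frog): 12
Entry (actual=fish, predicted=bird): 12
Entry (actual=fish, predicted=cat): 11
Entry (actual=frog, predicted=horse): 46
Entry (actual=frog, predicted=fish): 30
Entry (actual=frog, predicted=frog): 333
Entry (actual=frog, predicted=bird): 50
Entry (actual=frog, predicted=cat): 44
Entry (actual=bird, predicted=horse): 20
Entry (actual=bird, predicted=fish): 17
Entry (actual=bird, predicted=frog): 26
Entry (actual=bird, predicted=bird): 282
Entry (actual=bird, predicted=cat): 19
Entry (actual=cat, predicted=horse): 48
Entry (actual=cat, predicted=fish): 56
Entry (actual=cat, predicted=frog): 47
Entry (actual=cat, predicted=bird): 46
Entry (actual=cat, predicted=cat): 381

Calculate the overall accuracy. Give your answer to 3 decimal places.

0.713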